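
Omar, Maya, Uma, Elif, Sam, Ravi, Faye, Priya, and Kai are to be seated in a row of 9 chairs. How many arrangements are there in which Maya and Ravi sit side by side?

80640

Glue Maya and Ravi into one block (2 internal orders), leaving 8 units to arrange in a row.
That gives 2 × 8! = 2 × 40320 = 80640.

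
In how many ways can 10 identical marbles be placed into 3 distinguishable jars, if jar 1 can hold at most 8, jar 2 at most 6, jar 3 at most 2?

18

By stars and bars, unrestricted non-negative solutions to x_1+…+x_3 = 10 number C(10+2,2) = 66.
Subtract solutions that violate a single cap (substitute x_i' = x_i − (cap_i+1)): x_1 ≥ 9 gives C(3,2) = 3; x_2 ≥ 7 gives C(5,2) = 10; x_3 ≥ 3 gives C(9,2) = 36. Together 49.
Add back pairs where two caps are both exceeded: 0 + 0 + 1 = 1.
By inclusion–exclusion the count is 66 − 49 + 1 = 18.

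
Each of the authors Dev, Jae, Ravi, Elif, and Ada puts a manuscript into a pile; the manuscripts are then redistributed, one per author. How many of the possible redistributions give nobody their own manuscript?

44

Count assignments avoiding every fixed point. For any j of the 5 authors fixed to their own manuscript, the other 5−j can be arranged in (5−j)! ways.
By inclusion–exclusion this is Σ_{j=0}^{5} (−1)^j C(5,j)·(5−j)!.
Computing: 120 − 120 + 60 − 20 + 5 − 1 = 44.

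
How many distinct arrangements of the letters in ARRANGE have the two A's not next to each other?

Total arrangements of ARRANGE: 7!/(2!·2!) = 1260.
Arrangements with the A's together: treat AA as one letter, giving (6)!/(2!) = 360.
Hence 1260 − 360 = 900.

900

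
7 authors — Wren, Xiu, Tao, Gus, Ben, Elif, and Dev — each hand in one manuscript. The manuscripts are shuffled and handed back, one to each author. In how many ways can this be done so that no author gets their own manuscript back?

1854

Let Aᵢ be the assignments in which author i gets their own manuscript. We want the size of the complement of A₁∪…∪A_7.
By inclusion–exclusion this is Σ_{j=0}^{7} (−1)^j C(7,j)·(7−j)!.
Computing: 5040 − 5040 + 2520 − 840 + 210 − 42 + 7 − 1 = 1854.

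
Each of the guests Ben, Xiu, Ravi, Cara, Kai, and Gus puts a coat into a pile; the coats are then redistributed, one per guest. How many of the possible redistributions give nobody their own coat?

265

Let Aᵢ be the assignments in which guest i gets their own coat. We want the size of the complement of A₁∪…∪A_6.
By inclusion–exclusion this is Σ_{j=0}^{6} (−1)^j C(6,j)·(6−j)!.
Computing: 720 − 720 + 360 − 120 + 30 − 6 + 1 = 265.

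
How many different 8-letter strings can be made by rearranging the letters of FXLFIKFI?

Letter multiplicities in FXLFIKFI: F×3, I×2, K×1, L×1, X×1.
The number of distinct arrangements is 8!/(3!·2!) = 40320/12 = 3360.

3360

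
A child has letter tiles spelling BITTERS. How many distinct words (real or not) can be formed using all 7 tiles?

2520

Letter multiplicities in BITTERS: B×1, E×1, I×1, R×1, S×1, T×2.
So there are 7! / (2!) = 2520 distinguishable arrangements.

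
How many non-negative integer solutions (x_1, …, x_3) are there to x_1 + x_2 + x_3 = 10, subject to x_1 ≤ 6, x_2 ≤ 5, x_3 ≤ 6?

31

By stars and bars, unrestricted non-negative solutions to x_1+…+x_3 = 10 number C(10+2,2) = 66.
Subtract solutions that violate a single cap (substitute x_i' = x_i − (cap_i+1)): x_1 ≥ 7 gives C(5,2) = 10; x_2 ≥ 6 gives C(6,2) = 15; x_3 ≥ 7 gives C(5,2) = 10. Together 35.
No two caps can be exceeded simultaneously, so the pair terms are all 0.
By inclusion–exclusion the count is 66 − 35 + 0 = 31.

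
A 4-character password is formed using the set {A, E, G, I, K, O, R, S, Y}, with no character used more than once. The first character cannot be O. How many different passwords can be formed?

The first character has 9−1 = 8 choices (anything except O).
The remaining 3 characters are filled from the other 8 symbols without repetition: 8 × 7 × 6 = 336.
Total: 8 × 336 = 2688.

2688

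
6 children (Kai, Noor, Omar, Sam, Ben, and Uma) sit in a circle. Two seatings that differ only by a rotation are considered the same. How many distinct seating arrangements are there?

120

Around a circle, 6 distinct people have 6!/6 = (5)! = 120 rotationally distinct seatings.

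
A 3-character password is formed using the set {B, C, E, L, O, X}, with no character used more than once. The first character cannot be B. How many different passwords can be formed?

The first character has 6−1 = 5 choices (anything except B).
The remaining 2 characters are filled from the other 5 symbols without repetition: 5 × 4 = 20.
Total: 5 × 20 = 100.

100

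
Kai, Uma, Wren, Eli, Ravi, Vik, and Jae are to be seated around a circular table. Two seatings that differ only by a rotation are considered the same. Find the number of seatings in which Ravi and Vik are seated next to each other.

240

Glue Ravi and Vik into a block (2 internal orders). Seating 6 units around a circle gives (5)! arrangements.
So 2 × (5)! = 2 × 120 = 240.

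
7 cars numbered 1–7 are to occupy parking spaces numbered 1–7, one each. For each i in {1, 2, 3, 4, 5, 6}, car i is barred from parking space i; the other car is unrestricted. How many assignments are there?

2119

Let Aᵢ (for 1 ≤ i ≤ 6) be the placements that put car i in its forbidden parking space. Any j of these fix j positions, leaving (7−j)! ways to fill the rest, and there are C(6,j) ways to pick which j.
By inclusion–exclusion, the number of valid placements is Σ_{j=0}^{6} (−1)^j C(6,j)·(7−j)!.
Computing: 5040 − 4320 + 1800 − 480 + 90 − 12 + 1 = 2119.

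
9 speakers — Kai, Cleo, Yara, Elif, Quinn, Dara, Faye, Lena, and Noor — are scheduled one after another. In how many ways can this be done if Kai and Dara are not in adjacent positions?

282240

There are 9! = 362880 arrangements in all. If Kai and Dara are adjacent, merging them into one block gives 2·(8)! = 80640 arrangements.
Complementary counting: 362880 − 80640 = 282240.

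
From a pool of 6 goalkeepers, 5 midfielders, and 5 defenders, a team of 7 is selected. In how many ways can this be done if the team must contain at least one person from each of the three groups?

10660

With no constraint there are C(16,7) = 11440 possible selections.
Subtract selections that omit an entire group: no goalkeepers → C(10,7) = 120; no midfielders → C(11,7) = 330; no defenders → C(11,7) = 330.
Add back selections omitting two groups (i.e. drawn from a single group): C(6,7) + C(5,7) + C(5,7) = 0.
By inclusion–exclusion: 11440 − 780 + 0 = 10660.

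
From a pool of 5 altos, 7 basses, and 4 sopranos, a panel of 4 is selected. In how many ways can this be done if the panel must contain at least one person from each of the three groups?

910

Unrestricted: C(16,4) = 1820 ways to pick any 4 of the 16.
Subtract selections that omit an entire group: no altos → C(11,4) = 330; no basses → C(9,4) = 126; no sopranos → C(12,4) = 495.
Add back selections omitting two groups (i.e. drawn from a single group): C(5,4) + C(7,4) + C(4,4) = 41.
By inclusion–exclusion: 1820 − 951 + 41 = 910.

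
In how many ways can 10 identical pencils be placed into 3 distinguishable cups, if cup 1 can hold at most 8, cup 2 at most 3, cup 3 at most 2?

9

By stars and bars, unrestricted non-negative solutions to x_1+…+x_3 = 10 number C(10+2,2) = 66.
Subtract solutions that violate a single cap (substitute x_i' = x_i − (cap_i+1)): x_1 ≥ 9 gives C(3,2) = 3; x_2 ≥ 4 gives C(8,2) = 28; x_3 ≥ 3 gives C(9,2) = 36. Together 67.
Add back pairs where two caps are both exceeded: 0 + 0 + 10 = 10.
By inclusion–exclusion the count is 66 − 67 + 10 = 9.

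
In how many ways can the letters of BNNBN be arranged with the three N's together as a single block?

3

Treat the 3 copies of N as a single block. The multiset to arrange is then {NNN, B, B}, 3 items in all.
That gives (3)!/(2!) = 3 arrangements.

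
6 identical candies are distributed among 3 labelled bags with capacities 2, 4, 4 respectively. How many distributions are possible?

12

By stars and bars, unrestricted non-negative solutions to x_1+…+x_3 = 6 number C(6+2,2) = 28.
Subtract solutions that violate a single cap (substitute x_i' = x_i − (cap_i+1)): x_1 ≥ 3 gives C(5,2) = 10; x_2 ≥ 5 gives C(3,2) = 3; x_3 ≥ 5 gives C(3,2) = 3. Together 16.
No two caps can be exceeded simultaneously, so the pair terms are all 0.
By inclusion–exclusion the count is 28 − 16 + 0 = 12.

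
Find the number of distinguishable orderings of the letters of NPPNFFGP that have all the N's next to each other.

420

Treat the 2 copies of N as a single block. The multiset to arrange is then {NN, F, F, G, P, P, P}, 7 items in all.
That gives (7)!/(3!·2!) = 420 arrangements.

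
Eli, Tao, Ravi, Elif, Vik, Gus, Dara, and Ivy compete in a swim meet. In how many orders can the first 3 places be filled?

336

This is an ordered selection of 3 from 8: P(8,3).
That gives 8 × 7 × 6 = 336.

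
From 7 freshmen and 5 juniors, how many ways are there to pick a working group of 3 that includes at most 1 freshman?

Split by how many freshmen are chosen (0 through 1).
Sum: C(7,0)·C(5,3) + C(7,1)·C(5,2) = 10 + 70 = 80.

80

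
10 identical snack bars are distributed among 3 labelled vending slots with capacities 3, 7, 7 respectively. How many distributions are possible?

Ignoring the caps, the number of non-negative solutions to x_1+…+x_3 = 10 is C(12,2) = 66.
Subtract solutions that violate a single cap (substitute x_i' = x_i − (cap_i+1)): x_1 ≥ 4 gives C(8,2) = 28; x_2 ≥ 8 gives C(4,2) = 6; x_3 ≥ 8 gives C(4,2) = 6. Together 40.
No two caps can be exceeded simultaneously, so the pair terms are all 0.
By inclusion–exclusion the count is 66 − 40 + 0 = 26.

26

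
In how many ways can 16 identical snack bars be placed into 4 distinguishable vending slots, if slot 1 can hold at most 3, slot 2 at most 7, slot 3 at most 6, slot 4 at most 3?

20

Without the upper bounds there are C(19,3) = 969 ways to split 16 among 4 vending slots.
Subtract solutions that violate a single cap (substitute x_i' = x_i − (cap_i+1)): x_1 ≥ 4 gives C(15,3) = 455; x_2 ≥ 8 gives C(11,3) = 165; x_3 ≥ 7 gives C(12,3) = 220; x_4 ≥ 4 gives C(15,3) = 455. Together 1295.
Add back pairs where two caps are both exceeded: 35 + 56 + 165 + 4 + 35 + 56 = 351.
Subtract triples: 0 + 1 + 4 + 0 = 5.
By inclusion–exclusion the count is 969 − 1295 + 351 − 5 = 20.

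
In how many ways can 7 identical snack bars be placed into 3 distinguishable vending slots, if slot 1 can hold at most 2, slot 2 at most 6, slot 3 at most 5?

By stars and bars, unrestricted non-negative solutions to x_1+…+x_3 = 7 number C(7+2,2) = 36.
Subtract solutions that violate a single cap (substitute x_i' = x_i − (cap_i+1)): x_1 ≥ 3 gives C(6,2) = 15; x_2 ≥ 7 gives C(2,2) = 1; x_3 ≥ 6 gives C(3,2) = 3. Together 19.
No two caps can be exceeded simultaneously, so the pair terms are all 0.
By inclusion–exclusion the count is 36 − 19 + 0 = 17.

17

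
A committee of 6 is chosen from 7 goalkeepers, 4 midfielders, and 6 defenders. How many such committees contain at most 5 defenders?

12375

Split by how many defenders are chosen (0 through 5).
Sum: C(6,0)·C(11,6) + C(6,1)·C(11,5) + C(6,2)·C(11,4) + C(6,3)·C(11,3) + C(6,4)·C(11,2) + C(6,5)·C(11,1) = 462 + 2772 + 4950 + 3300 + 825 + 66 = 12375.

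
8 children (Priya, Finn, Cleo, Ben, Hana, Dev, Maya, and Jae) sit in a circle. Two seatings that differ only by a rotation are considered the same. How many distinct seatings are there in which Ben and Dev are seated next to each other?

1440

Treat {Ben, Dev} as one unit (2 internal orders) and seat the resulting 7 units around the table: (6)! circular arrangements.
So 2 × (6)! = 2 × 720 = 1440.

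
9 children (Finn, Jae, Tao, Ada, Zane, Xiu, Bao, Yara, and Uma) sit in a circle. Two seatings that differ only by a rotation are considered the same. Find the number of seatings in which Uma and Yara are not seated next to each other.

Without the restriction there are (8)! = 40320 seatings.
Those with Uma next to Yara: fuse the pair into one unit and seat 8 units around a circle — 2·(7)! = 10080.
Subtracting, 40320 − 10080 = 30240.

30240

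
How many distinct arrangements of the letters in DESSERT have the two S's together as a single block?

Treat the 2 copies of S as a single block. The multiset to arrange is then {SS, D, E, E, R, T}, 6 items in all.
That gives (6)!/(2!) = 360 arrangements.

360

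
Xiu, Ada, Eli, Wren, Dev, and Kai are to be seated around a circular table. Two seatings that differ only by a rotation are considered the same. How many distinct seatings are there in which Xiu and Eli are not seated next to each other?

All circular seatings of 6 people number (5)! = 120.
Seatings with Xiu beside Eli: treat them as a block with 2 internal orders, giving 2 × (4)! = 48.
Subtracting, 120 − 48 = 72.

72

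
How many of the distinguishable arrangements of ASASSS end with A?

5

Fix A in the last position and arrange the remaining 5 letters.
Those 5 letters have S appearing 4 times, giving (5)!/(4!) = 5.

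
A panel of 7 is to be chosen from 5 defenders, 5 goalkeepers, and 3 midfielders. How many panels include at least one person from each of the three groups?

Unrestricted: C(13,7) = 1716 ways to pick any 7 of the 13.
Subtract selections that omit an entire group: no defenders → C(8,7) = 8; no goalkeepers → C(8,7) = 8; no midfielders → C(10,7) = 120.
Add back selections omitting two groups (i.e. drawn from a single group): C(5,7) + C(5,7) + C(3,7) = 0.
By inclusion–exclusion: 1716 − 136 + 0 = 1580.

1580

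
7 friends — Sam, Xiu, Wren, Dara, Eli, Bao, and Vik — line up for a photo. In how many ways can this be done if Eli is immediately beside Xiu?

1440

Treat {Eli, Xiu} as a single unit. There are 6 units to order, and the pair itself can be ordered 2 ways.
That gives 2 × 6! = 2 × 720 = 1440.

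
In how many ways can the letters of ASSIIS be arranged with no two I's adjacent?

40

Total arrangements of ASSIIS: 6!/(3!·2!) = 60.
If the two I's are adjacent, glue them into one block, leaving 5 items to arrange: (5)!/(3!) = 20 ways.
Hence 60 − 20 = 40.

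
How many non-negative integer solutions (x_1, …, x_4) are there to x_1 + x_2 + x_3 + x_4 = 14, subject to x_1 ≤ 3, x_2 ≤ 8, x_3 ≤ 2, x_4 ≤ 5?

30

Without the upper bounds there are C(17,3) = 680 ways to split 14 among 4 variables.
Subtract solutions that violate a single cap (substitute x_i' = x_i − (cap_i+1)): x_1 ≥ 4 gives C(13,3) = 286; x_2 ≥ 9 gives C(8,3) = 56; x_3 ≥ 3 gives C(14,3) = 364; x_4 ≥ 6 gives C(11,3) = 165. Together 871.
Add back pairs where two caps are both exceeded: 4 + 120 + 35 + 10 + 0 + 56 = 225.
Subtract triples: 0 + 0 + 4 + 0 = 4.
By inclusion–exclusion the count is 680 − 871 + 225 − 4 = 30.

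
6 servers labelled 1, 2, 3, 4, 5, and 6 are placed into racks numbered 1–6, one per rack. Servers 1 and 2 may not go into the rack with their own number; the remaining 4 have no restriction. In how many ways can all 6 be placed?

Let Aᵢ (for i ∈ {1, 2}) be the placements that put server i in its forbidden rack. Any j of these fix j positions, leaving (6−j)! ways to fill the rest, and there are C(2,j) ways to pick which j.
By inclusion–exclusion, the number of valid placements is Σ_{j=0}^{2} (−1)^j C(2,j)·(6−j)!.
Computing: 720 − 240 + 24 = 504.

504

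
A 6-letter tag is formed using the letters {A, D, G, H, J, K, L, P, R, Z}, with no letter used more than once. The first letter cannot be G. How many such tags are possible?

136080

The first letter has 10−1 = 9 choices (anything except G).
The remaining 5 letters are filled from the other 9 symbols without repetition: 9 × 8 × 7 × 6 × 5 = 15120.
Total: 9 × 15120 = 136080.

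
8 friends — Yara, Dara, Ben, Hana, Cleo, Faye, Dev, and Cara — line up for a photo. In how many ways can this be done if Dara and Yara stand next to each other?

10080

Place the 6 others and the Dara-Yara pair as 7 objects in a line; the pair has 2 internal arrangements.
That gives 2 × 7! = 2 × 5040 = 10080.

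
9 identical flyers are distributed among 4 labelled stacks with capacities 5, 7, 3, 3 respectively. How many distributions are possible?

88

Ignoring the caps, the number of non-negative solutions to x_1+…+x_4 = 9 is C(12,3) = 220.
Subtract solutions that violate a single cap (substitute x_i' = x_i − (cap_i+1)): x_1 ≥ 6 gives C(6,3) = 20; x_2 ≥ 8 gives C(4,3) = 4; x_3 ≥ 4 gives C(8,3) = 56; x_4 ≥ 4 gives C(8,3) = 56. Together 136.
Add back pairs where two caps are both exceeded: 0 + 0 + 0 + 0 + 0 + 4 = 4.
By inclusion–exclusion the count is 220 − 136 + 4 = 88.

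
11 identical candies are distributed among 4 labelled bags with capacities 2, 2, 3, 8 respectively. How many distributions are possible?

Without the upper bounds there are C(14,3) = 364 ways to split 11 among 4 bags.
Subtract solutions that violate a single cap (substitute x_i' = x_i − (cap_i+1)): x_1 ≥ 3 gives C(11,3) = 165; x_2 ≥ 3 gives C(11,3) = 165; x_3 ≥ 4 gives C(10,3) = 120; x_4 ≥ 9 gives C(5,3) = 10. Together 460.
Add back pairs where two caps are both exceeded: 56 + 35 + 0 + 35 + 0 + 0 = 126.
Subtract triples: 4 + 0 + 0 + 0 = 4.
By inclusion–exclusion the count is 364 − 460 + 126 − 4 = 26.

26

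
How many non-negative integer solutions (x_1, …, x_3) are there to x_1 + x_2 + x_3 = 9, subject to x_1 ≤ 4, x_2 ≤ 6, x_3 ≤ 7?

31

Ignoring the caps, the number of non-negative solutions to x_1+…+x_3 = 9 is C(11,2) = 55.
Subtract solutions that violate a single cap (substitute x_i' = x_i − (cap_i+1)): x_1 ≥ 5 gives C(6,2) = 15; x_2 ≥ 7 gives C(4,2) = 6; x_3 ≥ 8 gives C(3,2) = 3. Together 24.
No two caps can be exceeded simultaneously, so the pair terms are all 0.
By inclusion–exclusion the count is 55 − 24 + 0 = 31.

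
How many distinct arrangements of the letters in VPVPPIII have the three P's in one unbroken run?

60

Treat the 3 copies of P as a single block. The multiset to arrange is then {PPP, I, I, I, V, V}, 6 items in all.
That gives (6)!/(3!·2!) = 60 arrangements.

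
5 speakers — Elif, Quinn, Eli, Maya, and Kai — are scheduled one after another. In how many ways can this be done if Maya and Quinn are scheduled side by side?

Place the 3 others and the Maya-Quinn pair as 4 objects in a line; the pair has 2 internal arrangements.
That gives 2 × 4! = 2 × 24 = 48.

48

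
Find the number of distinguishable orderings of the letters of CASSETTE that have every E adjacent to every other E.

1260

Treat the 2 copies of E as a single block. The multiset to arrange is then {EE, A, C, S, S, T, T}, 7 items in all.
That gives (7)!/(2!·2!) = 1260 arrangements.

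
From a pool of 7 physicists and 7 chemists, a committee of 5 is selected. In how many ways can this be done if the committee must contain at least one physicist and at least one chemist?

1960

With no constraint there are C(14,5) = 2002 possible selections.
Selections missing a whole group: no physicists → C(7,5) = 21; no chemists → C(7,5) = 21.
Both groups omitted at once is impossible, so 2002 − 42 = 1960.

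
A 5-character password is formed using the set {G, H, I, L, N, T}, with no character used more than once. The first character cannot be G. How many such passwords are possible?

600

The first character has 6−1 = 5 choices (anything except G).
The remaining 4 characters are filled from the other 5 symbols without repetition: 5 × 4 × 3 × 2 = 120.
Total: 5 × 120 = 600.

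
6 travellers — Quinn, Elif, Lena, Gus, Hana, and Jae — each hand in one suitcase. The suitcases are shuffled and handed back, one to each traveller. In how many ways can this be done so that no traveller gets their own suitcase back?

This is the derangement count D_6: permutations of 6 items with no fixed point.
By inclusion–exclusion this is Σ_{j=0}^{6} (−1)^j C(6,j)·(6−j)!.
Computing: 720 − 720 + 360 − 120 + 30 − 6 + 1 = 265.

265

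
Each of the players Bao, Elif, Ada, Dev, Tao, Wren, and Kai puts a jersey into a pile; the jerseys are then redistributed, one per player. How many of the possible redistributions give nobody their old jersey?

Count assignments avoiding every fixed point. For any j of the 7 players fixed to their old jersey, the other 7−j can be arranged in (7−j)! ways.
By inclusion–exclusion this is Σ_{j=0}^{7} (−1)^j C(7,j)·(7−j)!.
Computing: 5040 − 5040 + 2520 − 840 + 210 − 42 + 7 − 1 = 1854.

1854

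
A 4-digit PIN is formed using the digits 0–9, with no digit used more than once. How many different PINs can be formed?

With no repetition, fill the 4 digits in order: 10 choices, then 9, down to 7.
10 × 9 × 8 × 7 = 5040.

5040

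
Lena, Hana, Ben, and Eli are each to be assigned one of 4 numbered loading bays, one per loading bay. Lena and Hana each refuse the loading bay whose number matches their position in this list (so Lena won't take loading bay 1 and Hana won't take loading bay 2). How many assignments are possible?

Let Aᵢ (for i ∈ {1, 2}) be the placements that put person i in their forbidden loading bay. Any j of these fix j positions, leaving (4−j)! ways to fill the rest, and there are C(2,j) ways to pick which j.
By inclusion–exclusion, the number of valid placements is Σ_{j=0}^{2} (−1)^j C(2,j)·(4−j)!.
Computing: 24 − 12 + 2 = 14.

14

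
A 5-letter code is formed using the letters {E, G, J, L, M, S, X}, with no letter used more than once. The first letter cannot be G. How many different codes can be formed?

The first letter has 7−1 = 6 choices (anything except G).
The remaining 4 letters are filled from the other 6 symbols without repetition: 6 × 5 × 4 × 3 = 360.
Total: 6 × 360 = 2160.

2160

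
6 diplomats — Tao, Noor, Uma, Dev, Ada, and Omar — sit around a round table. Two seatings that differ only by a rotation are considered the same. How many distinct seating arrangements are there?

Around a circle, 6 distinct people have 6!/6 = (5)! = 120 rotationally distinct seatings.

120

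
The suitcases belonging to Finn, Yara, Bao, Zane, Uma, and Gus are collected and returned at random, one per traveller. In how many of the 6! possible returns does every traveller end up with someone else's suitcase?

265

This is the derangement count D_6: permutations of 6 items with no fixed point.
By inclusion–exclusion this is Σ_{j=0}^{6} (−1)^j C(6,j)·(6−j)!.
Computing: 720 − 720 + 360 − 120 + 30 − 6 + 1 = 265.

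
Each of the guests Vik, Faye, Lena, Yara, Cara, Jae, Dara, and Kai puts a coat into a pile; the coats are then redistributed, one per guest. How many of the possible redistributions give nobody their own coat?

This is the derangement count D_8: permutations of 8 items with no fixed point.
By inclusion–exclusion this is Σ_{j=0}^{8} (−1)^j C(8,j)·(8−j)!.
Computing: 40320 − 40320 + 20160 − 6720 + 1680 − 336 + 56 − 8 + 1 = 14833.

14833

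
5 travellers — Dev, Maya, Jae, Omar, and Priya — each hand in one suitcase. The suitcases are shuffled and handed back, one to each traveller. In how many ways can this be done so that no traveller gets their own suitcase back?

44

Count assignments avoiding every fixed point. For any j of the 5 travellers fixed to their own suitcase, the other 5−j can be arranged in (5−j)! ways.
By inclusion–exclusion this is Σ_{j=0}^{5} (−1)^j C(5,j)·(5−j)!.
Computing: 120 − 120 + 60 − 20 + 5 − 1 = 44.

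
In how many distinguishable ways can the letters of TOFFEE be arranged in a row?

Letter multiplicities in TOFFEE: E×2, F×2, O×1, T×1.
So there are 6! / (2!·2!) = 180 distinguishable arrangements.

180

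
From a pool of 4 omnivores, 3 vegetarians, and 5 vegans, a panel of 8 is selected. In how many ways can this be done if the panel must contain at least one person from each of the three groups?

485

Unrestricted: C(12,8) = 495 ways to pick any 8 of the 12.
Selections missing a whole group: no omnivores → C(8,8) = 1; no vegetarians → C(9,8) = 9; no vegans → C(7,8) = 0.
Add back selections omitting two groups (i.e. drawn from a single group): C(4,8) + C(3,8) + C(5,8) = 0.
By inclusion–exclusion: 495 − 10 + 0 = 485.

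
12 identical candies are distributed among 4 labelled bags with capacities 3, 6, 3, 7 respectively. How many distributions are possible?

79

By stars and bars, unrestricted non-negative solutions to x_1+…+x_4 = 12 number C(12+3,3) = 455.
Subtract solutions that violate a single cap (substitute x_i' = x_i − (cap_i+1)): x_1 ≥ 4 gives C(11,3) = 165; x_2 ≥ 7 gives C(8,3) = 56; x_3 ≥ 4 gives C(11,3) = 165; x_4 ≥ 8 gives C(7,3) = 35. Together 421.
Add back pairs where two caps are both exceeded: 4 + 35 + 1 + 4 + 0 + 1 = 45.
By inclusion–exclusion the count is 455 − 421 + 45 = 79.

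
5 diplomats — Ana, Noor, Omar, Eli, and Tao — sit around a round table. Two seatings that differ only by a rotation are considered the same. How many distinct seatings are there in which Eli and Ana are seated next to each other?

Treat {Eli, Ana} as one unit (2 internal orders) and seat the resulting 4 units around the table: (3)! circular arrangements.
So 2 × (3)! = 2 × 6 = 12.

12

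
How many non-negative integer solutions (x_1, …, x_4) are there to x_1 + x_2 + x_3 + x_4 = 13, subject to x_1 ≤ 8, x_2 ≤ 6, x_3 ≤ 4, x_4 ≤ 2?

74

By stars and bars, unrestricted non-negative solutions to x_1+…+x_4 = 13 number C(13+3,3) = 560.
Subtract solutions that violate a single cap (substitute x_i' = x_i − (cap_i+1)): x_1 ≥ 9 gives C(7,3) = 35; x_2 ≥ 7 gives C(9,3) = 84; x_3 ≥ 5 gives C(11,3) = 165; x_4 ≥ 3 gives C(13,3) = 286. Together 570.
Add back pairs where two caps are both exceeded: 0 + 0 + 4 + 4 + 20 + 56 = 84.
By inclusion–exclusion the count is 560 − 570 + 84 = 74.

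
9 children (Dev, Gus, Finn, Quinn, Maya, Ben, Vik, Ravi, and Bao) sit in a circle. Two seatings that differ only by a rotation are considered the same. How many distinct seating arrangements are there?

40320

Around a circle, 9 distinct people have 9!/9 = (8)! = 40320 rotationally distinct seatings.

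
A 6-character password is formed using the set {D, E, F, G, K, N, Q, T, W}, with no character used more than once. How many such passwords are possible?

With no repetition, fill the 6 characters in order: 9 choices, then 8, down to 4.
That product is 9 × 8 × 7 × 6 × 5 × 4 = 60480.

60480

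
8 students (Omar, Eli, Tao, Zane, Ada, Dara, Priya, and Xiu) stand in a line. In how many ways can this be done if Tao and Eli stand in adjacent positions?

Treat {Tao, Eli} as a single unit. There are 7 units to order, and the pair itself can be ordered 2 ways.
That gives 2 × 7! = 2 × 5040 = 10080.

10080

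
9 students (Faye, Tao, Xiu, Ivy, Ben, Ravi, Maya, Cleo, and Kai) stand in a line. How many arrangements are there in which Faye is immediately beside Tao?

Place the 7 others and the Faye-Tao pair as 8 objects in a line; the pair has 2 internal arrangements.
So the count is 2·(8)! = 80640.

80640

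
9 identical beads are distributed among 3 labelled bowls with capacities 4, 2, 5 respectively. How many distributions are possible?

6

Without the upper bounds there are C(11,2) = 55 ways to split 9 among 3 bowls.
Subtract solutions that violate a single cap (substitute x_i' = x_i − (cap_i+1)): x_1 ≥ 5 gives C(6,2) = 15; x_2 ≥ 3 gives C(8,2) = 28; x_3 ≥ 6 gives C(5,2) = 10. Together 53.
Add back pairs where two caps are both exceeded: 3 + 0 + 1 = 4.
By inclusion–exclusion the count is 55 − 53 + 4 = 6.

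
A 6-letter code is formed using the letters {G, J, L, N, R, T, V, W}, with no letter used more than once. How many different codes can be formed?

With no repetition, fill the 6 letters in order: 8 choices, then 7, down to 3.
That product is 8 × 7 × 6 × 5 × 4 × 3 = 20160.

20160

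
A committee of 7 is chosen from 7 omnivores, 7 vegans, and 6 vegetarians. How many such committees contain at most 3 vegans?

65780

Split by how many vegans are chosen (0 through 3).
Sum: C(7,0)·C(13,7) + C(7,1)·C(13,6) + C(7,2)·C(13,5) + C(7,3)·C(13,4) = 1716 + 12012 + 27027 + 25025 = 65780.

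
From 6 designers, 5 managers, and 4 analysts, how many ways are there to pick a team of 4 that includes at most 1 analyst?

990

Split by how many analysts are chosen (0 through 1).
Sum: C(4,0)·C(11,4) + C(4,1)·C(11,3) = 330 + 660 = 990.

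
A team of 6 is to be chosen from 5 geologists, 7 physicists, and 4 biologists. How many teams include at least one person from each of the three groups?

6545

Unrestricted: C(16,6) = 8008 ways to pick any 6 of the 16.
Selections missing a whole group: no geologists → C(11,6) = 462; no physicists → C(9,6) = 84; no biologists → C(12,6) = 924.
Add back selections omitting two groups (i.e. drawn from a single group): C(5,6) + C(7,6) + C(4,6) = 7.
By inclusion–exclusion: 8008 − 1470 + 7 = 6545.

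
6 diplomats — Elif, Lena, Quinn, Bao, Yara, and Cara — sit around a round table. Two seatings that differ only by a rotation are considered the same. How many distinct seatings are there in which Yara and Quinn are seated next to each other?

Treat {Yara, Quinn} as one unit (2 internal orders) and seat the resulting 5 units around the table: (4)! circular arrangements.
So 2 × (4)! = 2 × 24 = 48.

48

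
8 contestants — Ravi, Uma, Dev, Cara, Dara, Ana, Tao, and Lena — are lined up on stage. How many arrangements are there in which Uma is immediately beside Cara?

Glue Uma and Cara into one block (2 internal orders), leaving 7 units to arrange in a row.
So the count is 2·(7)! = 10080.

10080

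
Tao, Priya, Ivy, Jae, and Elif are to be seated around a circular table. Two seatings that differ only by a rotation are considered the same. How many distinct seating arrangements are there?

24

Seat Tao anywhere (absorbing the rotational symmetry), then permute the other 4: (4)! = 24.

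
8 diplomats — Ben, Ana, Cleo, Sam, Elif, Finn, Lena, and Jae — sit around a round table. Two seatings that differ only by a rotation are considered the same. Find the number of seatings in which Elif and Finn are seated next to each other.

1440

Treat {Elif, Finn} as one unit (2 internal orders) and seat the resulting 7 units around the table: (6)! circular arrangements.
So 2 × (6)! = 2 × 720 = 1440.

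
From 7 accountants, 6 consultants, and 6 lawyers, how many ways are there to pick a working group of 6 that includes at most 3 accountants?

Split by how many accountants are chosen (0 through 3).
Sum: C(7,0)·C(12,6) + C(7,1)·C(12,5) + C(7,2)·C(12,4) + C(7,3)·C(12,3) = 924 + 5544 + 10395 + 7700 = 24563.

24563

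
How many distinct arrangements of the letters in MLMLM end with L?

With the last slot taken by L, it remains to arrange the other 4 letters (MMLM).
Those 4 letters have M appearing 3 times, giving (4)!/(3!) = 4.

4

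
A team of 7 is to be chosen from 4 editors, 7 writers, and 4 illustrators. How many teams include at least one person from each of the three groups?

5768

With no constraint there are C(15,7) = 6435 possible selections.
Subtract selections that omit an entire group: no editors → C(11,7) = 330; no writers → C(8,7) = 8; no illustrators → C(11,7) = 330.
Add back selections omitting two groups (i.e. drawn from a single group): C(4,7) + C(7,7) + C(4,7) = 1.
By inclusion–exclusion: 6435 − 668 + 1 = 5768.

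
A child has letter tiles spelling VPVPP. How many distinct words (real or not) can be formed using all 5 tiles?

The 5 letters of VPVPP have repeats: P appearing 3 times and V appearing twice.
So there are 5! / (3!·2!) = 10 distinguishable arrangements.

10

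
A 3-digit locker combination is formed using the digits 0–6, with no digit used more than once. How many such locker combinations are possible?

This is a permutation of 3 out of 7: P(7,3) = 7!/4!.
That product is 7 × 6 × 5 = 210.

210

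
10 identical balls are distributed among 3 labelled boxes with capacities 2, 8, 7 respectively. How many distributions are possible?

21

Ignoring the caps, the number of non-negative solutions to x_1+…+x_3 = 10 is C(12,2) = 66.
Subtract solutions that violate a single cap (substitute x_i' = x_i − (cap_i+1)): x_1 ≥ 3 gives C(9,2) = 36; x_2 ≥ 9 gives C(3,2) = 3; x_3 ≥ 8 gives C(4,2) = 6. Together 45.
No two caps can be exceeded simultaneously, so the pair terms are all 0.
By inclusion–exclusion the count is 66 − 45 + 0 = 21.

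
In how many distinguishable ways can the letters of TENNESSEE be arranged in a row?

The 9 letters of TENNESSEE have repeats: E appearing 4 times, N appearing twice, and S appearing twice.
So there are 9! / (4!·2!·2!) = 3780 distinguishable arrangements.

3780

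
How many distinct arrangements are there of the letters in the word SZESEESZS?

Letter multiplicities in SZESEESZS: E×3, S×4, Z×2.
So there are 9! / (4!·3!·2!) = 1260 distinguishable arrangements.

1260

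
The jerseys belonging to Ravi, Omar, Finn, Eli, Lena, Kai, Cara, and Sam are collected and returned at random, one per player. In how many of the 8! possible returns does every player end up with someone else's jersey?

Count assignments avoiding every fixed point. For any j of the 8 players fixed to their old jersey, the other 8−j can be arranged in (8−j)! ways.
By inclusion–exclusion this is Σ_{j=0}^{8} (−1)^j C(8,j)·(8−j)!.
Computing: 40320 − 40320 + 20160 − 6720 + 1680 − 336 + 56 − 8 + 1 = 14833.

14833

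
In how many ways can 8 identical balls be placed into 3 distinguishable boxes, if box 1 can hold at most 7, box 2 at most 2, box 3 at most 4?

14

Ignoring the caps, the number of non-negative solutions to x_1+…+x_3 = 8 is C(10,2) = 45.
Subtract solutions that violate a single cap (substitute x_i' = x_i − (cap_i+1)): x_1 ≥ 8 gives C(2,2) = 1; x_2 ≥ 3 gives C(7,2) = 21; x_3 ≥ 5 gives C(5,2) = 10. Together 32.
Add back pairs where two caps are both exceeded: 0 + 0 + 1 = 1.
By inclusion–exclusion the count is 45 − 32 + 1 = 14.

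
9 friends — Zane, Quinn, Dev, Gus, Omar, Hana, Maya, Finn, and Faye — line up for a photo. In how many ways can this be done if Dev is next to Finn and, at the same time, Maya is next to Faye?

Treat {Dev,Finn} as one block (2 orders) and {Maya,Faye} as another (2 orders).
That leaves 7 units to arrange: 2 × 2 × 7! = 4 × 5040 = 20160.

20160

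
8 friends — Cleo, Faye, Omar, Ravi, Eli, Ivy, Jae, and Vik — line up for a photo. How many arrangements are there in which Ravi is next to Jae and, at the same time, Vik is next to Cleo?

2880

Treat {Ravi,Jae} as one block (2 orders) and {Vik,Cleo} as another (2 orders).
That leaves 6 units to arrange: 2 × 2 × 6! = 4 × 720 = 2880.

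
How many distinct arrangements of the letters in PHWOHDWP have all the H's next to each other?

Treat the 2 copies of H as a single block. The multiset to arrange is then {HH, D, O, P, P, W, W}, 7 items in all.
That gives (7)!/(2!·2!) = 1260 arrangements.

1260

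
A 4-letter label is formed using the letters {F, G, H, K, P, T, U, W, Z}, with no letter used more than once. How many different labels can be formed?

This is a permutation of 4 out of 9: P(9,4) = 9!/5!.
That product is 9 × 8 × 7 × 6 = 3024.

3024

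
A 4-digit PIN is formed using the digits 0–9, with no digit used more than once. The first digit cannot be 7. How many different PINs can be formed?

4536

The first digit has 10−1 = 9 choices (anything except 7).
The remaining 3 digits are filled from the other 9 symbols without repetition: 9 × 8 × 7 = 504.
Total: 9 × 504 = 4536.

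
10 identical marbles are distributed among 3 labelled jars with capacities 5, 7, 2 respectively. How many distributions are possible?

Ignoring the caps, the number of non-negative solutions to x_1+…+x_3 = 10 is C(12,2) = 66.
Subtract solutions that violate a single cap (substitute x_i' = x_i − (cap_i+1)): x_1 ≥ 6 gives C(6,2) = 15; x_2 ≥ 8 gives C(4,2) = 6; x_3 ≥ 3 gives C(9,2) = 36. Together 57.
Add back pairs where two caps are both exceeded: 0 + 3 + 0 = 3.
By inclusion–exclusion the count is 66 − 57 + 3 = 12.

12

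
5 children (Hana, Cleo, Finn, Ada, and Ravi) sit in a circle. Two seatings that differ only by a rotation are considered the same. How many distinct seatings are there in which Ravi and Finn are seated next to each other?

Glue Ravi and Finn into a block (2 internal orders). Seating 4 units around a circle gives (3)! arrangements.
So 2 × (3)! = 2 × 6 = 12.

12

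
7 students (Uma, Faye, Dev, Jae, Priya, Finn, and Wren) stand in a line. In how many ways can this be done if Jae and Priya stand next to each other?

Treat {Jae, Priya} as a single unit. There are 6 units to order, and the pair itself can be ordered 2 ways.
So the count is 2·(6)! = 1440.

1440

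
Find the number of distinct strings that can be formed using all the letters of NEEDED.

NEEDED has 6 letters with D appearing twice and E appearing 3 times.
Dividing 6! = 720 by 3!·2! = 12 for the repeated letters gives 60.

60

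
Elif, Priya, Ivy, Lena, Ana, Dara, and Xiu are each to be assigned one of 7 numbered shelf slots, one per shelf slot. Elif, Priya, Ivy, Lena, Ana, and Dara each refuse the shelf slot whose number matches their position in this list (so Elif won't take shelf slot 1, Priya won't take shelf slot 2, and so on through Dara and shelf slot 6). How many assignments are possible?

Let Aᵢ (for 1 ≤ i ≤ 6) be the placements that put person i in their forbidden shelf slot. Any j of these fix j positions, leaving (7−j)! ways to fill the rest, and there are C(6,j) ways to pick which j.
By inclusion–exclusion, the number of valid placements is Σ_{j=0}^{6} (−1)^j C(6,j)·(7−j)!.
Computing: 5040 − 4320 + 1800 − 480 + 90 − 12 + 1 = 2119.

2119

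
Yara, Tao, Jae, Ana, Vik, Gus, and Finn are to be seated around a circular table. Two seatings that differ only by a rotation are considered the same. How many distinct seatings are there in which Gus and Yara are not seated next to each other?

Without the restriction there are (6)! = 720 seatings.
Seatings with Gus beside Yara: treat them as a block with 2 internal orders, giving 2 × (5)! = 240.
Subtracting, 720 − 240 = 480.

480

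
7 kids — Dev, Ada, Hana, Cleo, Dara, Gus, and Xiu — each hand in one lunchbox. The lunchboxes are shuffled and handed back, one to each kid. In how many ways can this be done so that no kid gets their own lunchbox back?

Let Aᵢ be the assignments in which kid i gets their own lunchbox. We want the size of the complement of A₁∪…∪A_7.
By inclusion–exclusion this is Σ_{j=0}^{7} (−1)^j C(7,j)·(7−j)!.
Computing: 5040 − 5040 + 2520 − 840 + 210 − 42 + 7 − 1 = 1854.

1854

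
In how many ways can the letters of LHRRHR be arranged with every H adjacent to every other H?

Treat the 2 copies of H as a single block. The multiset to arrange is then {HH, L, R, R, R}, 5 items in all.
That gives (5)!/(3!) = 20 arrangements.

20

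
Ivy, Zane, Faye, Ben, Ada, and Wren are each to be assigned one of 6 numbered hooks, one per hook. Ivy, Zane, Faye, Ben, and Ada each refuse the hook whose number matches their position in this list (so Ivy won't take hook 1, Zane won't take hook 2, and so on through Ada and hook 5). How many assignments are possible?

309

Let Aᵢ (for 1 ≤ i ≤ 5) be the placements that put person i in their forbidden hook. Any j of these fix j positions, leaving (6−j)! ways to fill the rest, and there are C(5,j) ways to pick which j.
By inclusion–exclusion, the number of valid placements is Σ_{j=0}^{5} (−1)^j C(5,j)·(6−j)!.
Computing: 720 − 600 + 240 − 60 + 10 − 1 = 309.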